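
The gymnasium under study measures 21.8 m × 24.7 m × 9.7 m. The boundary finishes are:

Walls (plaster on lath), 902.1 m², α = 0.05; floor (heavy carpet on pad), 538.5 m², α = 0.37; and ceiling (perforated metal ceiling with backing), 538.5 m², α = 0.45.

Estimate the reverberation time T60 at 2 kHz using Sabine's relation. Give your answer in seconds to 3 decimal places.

1.728 seconds

Summing Sᵢαᵢ: 45.105 + 199.245 + 242.325 → A = 486.675 sabins.
V = 21.8·24.7·9.7 = 5223.062 m³.
T = 0.161 V/A = 0.161·5223.062/486.675 = 1.728 s.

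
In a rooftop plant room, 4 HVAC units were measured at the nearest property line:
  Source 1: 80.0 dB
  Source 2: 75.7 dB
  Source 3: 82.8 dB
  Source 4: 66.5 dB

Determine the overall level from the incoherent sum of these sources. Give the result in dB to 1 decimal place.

85.2 dB

Σ 10^(Lᵢ/10) = 3.322e+08.
Combined level = 10 log₁₀(3.322e+08) = 85.2 dB.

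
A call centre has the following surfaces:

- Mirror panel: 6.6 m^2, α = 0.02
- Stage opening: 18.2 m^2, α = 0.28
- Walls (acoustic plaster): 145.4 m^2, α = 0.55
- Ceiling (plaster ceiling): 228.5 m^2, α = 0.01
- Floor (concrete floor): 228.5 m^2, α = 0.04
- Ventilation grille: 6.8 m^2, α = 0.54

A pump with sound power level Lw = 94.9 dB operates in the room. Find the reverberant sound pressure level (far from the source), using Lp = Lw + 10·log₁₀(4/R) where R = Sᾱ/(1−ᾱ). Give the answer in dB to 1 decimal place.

80.2 dB

Σ(Sᵢαᵢ) = 6.6·0.02 + 18.2·0.28 + 145.4·0.55 + 228.5·0.01 + 228.5·0.04 + 6.8·0.54 = 100.295; total area S = 634.0 m^2.
ᾱ = 100.295/634.0 = 0.1582; R = Sᾱ/(1−ᾱ) = 100.295/(1−0.1582) = 119.144 m^2.
Lp = 94.9 + 10·log₁₀(4/119.144) = 94.9 + (-14.74) = 80.2 dB.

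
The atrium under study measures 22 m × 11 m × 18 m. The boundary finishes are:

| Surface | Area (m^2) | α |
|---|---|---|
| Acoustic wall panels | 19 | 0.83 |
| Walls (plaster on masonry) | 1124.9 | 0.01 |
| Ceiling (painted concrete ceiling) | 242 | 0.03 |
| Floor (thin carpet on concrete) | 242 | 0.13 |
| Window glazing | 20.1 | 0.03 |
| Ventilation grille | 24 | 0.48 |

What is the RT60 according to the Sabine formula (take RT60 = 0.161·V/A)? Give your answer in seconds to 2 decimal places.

9.01 s

Total absorption A = 19*0.83 + 1124.9*0.01 + 242*0.03 + 242*0.13 + 20.1*0.03 + 24*0.48
  = 15.770 + 11.249 + 7.260 + 31.460 + 0.603 + 11.520 = 77.862 m^2 sabins.
Volume V = 22 × 11 × 18 = 4356 m³.
RT60 = 0.161 · V / A = 0.161 × 4356 / 77.862 = 9.01 s.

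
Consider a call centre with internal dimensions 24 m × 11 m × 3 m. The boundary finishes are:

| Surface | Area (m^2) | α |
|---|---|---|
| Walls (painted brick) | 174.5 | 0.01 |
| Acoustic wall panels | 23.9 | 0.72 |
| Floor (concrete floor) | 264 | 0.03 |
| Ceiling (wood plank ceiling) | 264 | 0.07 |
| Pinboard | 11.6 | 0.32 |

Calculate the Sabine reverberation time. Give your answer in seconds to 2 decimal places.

Summing Sᵢαᵢ: 1.745 + 17.208 + 7.920 + 18.480 + 3.712 → A = 49.065 sabins.
Volume V = 24 × 11 × 3 = 792 m³.
Sabine: RT60 = 0.161 × 792 / 49.065 = 2.60 s.

2.60 s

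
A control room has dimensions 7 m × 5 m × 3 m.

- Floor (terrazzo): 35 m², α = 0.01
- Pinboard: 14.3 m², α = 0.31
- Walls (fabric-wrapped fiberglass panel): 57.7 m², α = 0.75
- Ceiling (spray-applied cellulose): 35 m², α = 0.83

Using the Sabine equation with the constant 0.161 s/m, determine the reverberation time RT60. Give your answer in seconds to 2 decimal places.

Total absorption A = 35·0.01 + 14.3·0.31 + 57.7·0.75 + 35·0.83
  = 0.350 + 4.433 + 43.275 + 29.050 = 77.108 m² sabins.
V = 7·5·3 = 105 m³.
Sabine: RT60 = 0.161 × 105 / 77.108 = 0.22 s.

0.22 sec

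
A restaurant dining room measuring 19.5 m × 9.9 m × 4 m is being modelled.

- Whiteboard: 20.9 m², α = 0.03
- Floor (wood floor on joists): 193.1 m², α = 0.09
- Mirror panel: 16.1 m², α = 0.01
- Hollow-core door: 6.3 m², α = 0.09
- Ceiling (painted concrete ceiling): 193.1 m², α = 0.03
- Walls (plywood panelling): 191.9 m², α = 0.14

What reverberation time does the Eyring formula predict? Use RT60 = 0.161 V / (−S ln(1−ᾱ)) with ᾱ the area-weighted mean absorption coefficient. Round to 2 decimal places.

2.32 sec

S = Σ Sᵢ = 621.4 m².
Absorption A = 20.9×0.03 + 193.1×0.09 + 16.1×0.01 + 6.3×0.09 + 193.1×0.03 + 191.9×0.14 = 51.393 sabins.
Mean coefficient ᾱ = A/S = 0.0827.
Eyring denominator: −S ln(1−ᾱ) = 53.640.
V = 19.5 × 9.9 × 4 = 772.2 m³.
RT60 = 0.161 × 772.2 / 53.640 = 2.32 s.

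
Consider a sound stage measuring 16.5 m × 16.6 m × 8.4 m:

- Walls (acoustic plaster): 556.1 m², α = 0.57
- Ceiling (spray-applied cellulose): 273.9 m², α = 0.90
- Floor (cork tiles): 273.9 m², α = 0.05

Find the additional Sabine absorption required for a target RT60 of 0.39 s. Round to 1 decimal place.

372.6 sabins

A₁ = Σ Sᵢαᵢ = 556.1*0.57 + 273.9*0.90 + 273.9*0.05 = 577.182 sabins.
V = 2300.76 m³. Required absorption A₂ = 0.161 × 2300.76 / 0.39 = 949.801 sabins.
Additional absorption ΔA = 949.801 − 577.182 = 372.6 sabins.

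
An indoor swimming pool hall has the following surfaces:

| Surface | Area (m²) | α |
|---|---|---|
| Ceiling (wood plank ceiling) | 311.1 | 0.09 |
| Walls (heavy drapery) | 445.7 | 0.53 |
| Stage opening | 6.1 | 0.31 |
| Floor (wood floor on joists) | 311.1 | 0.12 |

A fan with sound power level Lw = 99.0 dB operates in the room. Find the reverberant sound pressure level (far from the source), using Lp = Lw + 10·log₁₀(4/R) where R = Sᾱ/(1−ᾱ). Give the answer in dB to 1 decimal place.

78.8 dB

Σ(Sᵢαᵢ) = 311.1·0.09 + 445.7·0.53 + 6.1·0.31 + 311.1·0.12 = 303.443; total area S = 1074.0 m².
ᾱ = 303.443/1074.0 = 0.2825; R = Sᾱ/(1−ᾱ) = 303.443/(1−0.2825) = 422.917 m².
Lp = 99.0 + 10·log₁₀(4/422.917) = 99.0 + (-20.24) = 78.8 dB.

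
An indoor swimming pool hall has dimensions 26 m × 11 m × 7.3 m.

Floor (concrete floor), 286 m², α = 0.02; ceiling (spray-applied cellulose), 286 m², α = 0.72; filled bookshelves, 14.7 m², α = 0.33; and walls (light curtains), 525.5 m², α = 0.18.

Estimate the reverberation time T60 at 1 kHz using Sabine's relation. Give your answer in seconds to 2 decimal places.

Summing Sᵢαᵢ: 5.720 + 205.920 + 4.851 + 94.590 → A = 311.081 sabins.
Room volume: 2087.8 m³.
RT60 = 0.161 · V / A = 0.161 × 2087.8 / 311.081 = 1.08 s.

1.08 s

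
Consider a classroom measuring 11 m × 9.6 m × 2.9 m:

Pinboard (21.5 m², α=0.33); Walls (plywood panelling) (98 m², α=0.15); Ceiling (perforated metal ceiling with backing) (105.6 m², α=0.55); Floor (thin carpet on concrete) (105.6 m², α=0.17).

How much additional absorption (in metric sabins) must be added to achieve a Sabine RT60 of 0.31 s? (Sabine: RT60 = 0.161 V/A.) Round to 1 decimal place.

Summing Sᵢαᵢ: 7.095 + 14.700 + 58.080 + 17.952 → A₁ = 97.827 sabins.
V = 306.24 m³. Required absorption A₂ = 0.161 × 306.24 / 0.31 = 159.047 sabins.
Additional absorption ΔA = 159.047 − 97.827 = 61.2 sabins.

61.2 sabins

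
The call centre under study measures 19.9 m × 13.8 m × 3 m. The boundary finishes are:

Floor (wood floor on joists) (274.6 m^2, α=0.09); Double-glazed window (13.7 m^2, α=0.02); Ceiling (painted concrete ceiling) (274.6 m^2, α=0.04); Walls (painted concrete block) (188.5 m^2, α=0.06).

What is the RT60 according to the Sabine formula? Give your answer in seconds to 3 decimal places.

2.805 sec

Summing Sᵢαᵢ: 24.714 + 0.274 + 10.984 + 11.310 → A = 47.282 sabins.
Volume V = 19.9 × 13.8 × 3 = 823.86 m³.
T = 0.161 V/A = 0.161·823.86/47.282 = 2.805 s.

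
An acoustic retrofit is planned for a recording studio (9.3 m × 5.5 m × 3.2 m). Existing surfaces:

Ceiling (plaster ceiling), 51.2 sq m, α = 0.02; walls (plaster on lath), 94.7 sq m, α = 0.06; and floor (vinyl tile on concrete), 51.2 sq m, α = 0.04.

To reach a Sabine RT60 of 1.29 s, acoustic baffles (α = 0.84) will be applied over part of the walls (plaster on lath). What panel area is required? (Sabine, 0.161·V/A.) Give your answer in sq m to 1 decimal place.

Summing Sᵢαᵢ: 1.024 + 5.682 + 2.048 → A₁ = 8.754 sabins.
Required A₂ = 0.161·163.68/1.29 = 20.428 sabins.
ΔA needed = 20.428 − 8.754 = 11.674 sabins.
Each sq m of panel replacing the walls (plaster on lath) adds (0.84 − 0.06) = 0.78 sabins.
Area = ΔA/Δα = 11.674/0.78 = 15.0 sq m.

15.0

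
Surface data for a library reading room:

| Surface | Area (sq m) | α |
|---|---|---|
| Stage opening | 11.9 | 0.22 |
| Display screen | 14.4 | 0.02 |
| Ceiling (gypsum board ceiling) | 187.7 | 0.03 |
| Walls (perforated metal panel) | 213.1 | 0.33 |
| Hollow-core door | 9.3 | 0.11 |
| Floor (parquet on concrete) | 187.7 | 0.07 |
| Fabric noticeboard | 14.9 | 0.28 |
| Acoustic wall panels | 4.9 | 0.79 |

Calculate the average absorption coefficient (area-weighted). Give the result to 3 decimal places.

Total surface area S = 643.9 sq m.
Σ(Sᵢαᵢ) = 11.9×0.22 + 14.4×0.02 + 187.7×0.03 + 213.1×0.33 + 9.3×0.11 + 187.7×0.07 + 14.9×0.28 + 4.9×0.79 = 101.065.
ᾱ = A/S = 0.157.

0.157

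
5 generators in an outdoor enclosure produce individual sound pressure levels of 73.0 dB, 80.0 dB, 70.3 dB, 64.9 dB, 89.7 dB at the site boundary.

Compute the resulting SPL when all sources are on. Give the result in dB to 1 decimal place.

Σ 10^(Lᵢ/10) = 1.067e+09.
L_total = 10·log₁₀(1.067e+09) = 90.3 dB.

90.3 dB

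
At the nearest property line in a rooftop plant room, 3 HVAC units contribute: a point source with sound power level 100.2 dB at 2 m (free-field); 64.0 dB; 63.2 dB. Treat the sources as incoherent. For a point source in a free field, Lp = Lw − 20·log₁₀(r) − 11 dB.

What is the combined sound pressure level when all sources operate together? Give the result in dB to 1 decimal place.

83.3 dB

Source at 2 m: Lp = 100.2 − 20·log₁₀(2) − 11 = 83.2 dB.
Sum in the linear (power) domain: Σ 10^(Lᵢ/10) = 10^(83.2/10) + 10^(64.0/10) + 10^(63.2/10) = 2.135e+08.
Back to dB: 10·log₁₀ Σ = 83.3 dB.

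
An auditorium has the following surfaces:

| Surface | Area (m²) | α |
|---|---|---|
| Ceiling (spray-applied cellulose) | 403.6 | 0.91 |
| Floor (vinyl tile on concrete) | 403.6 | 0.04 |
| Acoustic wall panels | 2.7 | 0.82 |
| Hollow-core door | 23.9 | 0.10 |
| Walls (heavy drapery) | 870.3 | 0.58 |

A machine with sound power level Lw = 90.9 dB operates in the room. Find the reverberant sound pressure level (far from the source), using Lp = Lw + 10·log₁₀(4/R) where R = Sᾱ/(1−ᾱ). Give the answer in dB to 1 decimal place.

A = 892.798 sabins; S = 1704.1 m².
ᾱ = 892.798/1704.1 = 0.5239; R = Sᾱ/(1−ᾱ) = 892.798/(1−0.5239) = 1875.232 m².
Lp = Lw + 10 log₁₀(4/R) = 90.9 -26.71 = 64.2 dB.

64.2 dB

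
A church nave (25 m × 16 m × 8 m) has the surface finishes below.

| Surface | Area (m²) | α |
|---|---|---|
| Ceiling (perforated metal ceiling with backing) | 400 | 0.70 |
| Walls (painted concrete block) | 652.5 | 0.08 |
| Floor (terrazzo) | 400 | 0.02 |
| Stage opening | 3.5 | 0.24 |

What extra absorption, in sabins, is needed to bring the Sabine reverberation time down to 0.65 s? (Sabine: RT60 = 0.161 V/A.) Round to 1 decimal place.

451.6 sabins

Equivalent absorption area: A₁ = 400*0.70 + 652.5*0.08 + 400*0.02 + 3.5*0.24 = 341.040 m².
For T = 0.65 s, need A₂ = 0.161·V/T = 0.161·3200/0.65 = 792.615 sabins.
ΔA = A₂ − A₁ = 792.615 − 341.040 = 451.6 sabins.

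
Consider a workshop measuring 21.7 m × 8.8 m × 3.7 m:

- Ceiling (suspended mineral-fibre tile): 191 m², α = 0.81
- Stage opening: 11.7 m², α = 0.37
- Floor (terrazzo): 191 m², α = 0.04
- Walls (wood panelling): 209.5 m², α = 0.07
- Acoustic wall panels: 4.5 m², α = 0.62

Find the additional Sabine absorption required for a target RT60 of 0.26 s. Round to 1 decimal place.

253.4 sabins

Summing Sᵢαᵢ: 154.710 + 4.329 + 7.640 + 14.665 + 2.790 → A₁ = 184.134 sabins.
V = 706.552 m³. Required absorption A₂ = 0.161 × 706.552 / 0.26 = 437.519 sabins.
Additional absorption ΔA = 437.519 − 184.134 = 253.4 sabins.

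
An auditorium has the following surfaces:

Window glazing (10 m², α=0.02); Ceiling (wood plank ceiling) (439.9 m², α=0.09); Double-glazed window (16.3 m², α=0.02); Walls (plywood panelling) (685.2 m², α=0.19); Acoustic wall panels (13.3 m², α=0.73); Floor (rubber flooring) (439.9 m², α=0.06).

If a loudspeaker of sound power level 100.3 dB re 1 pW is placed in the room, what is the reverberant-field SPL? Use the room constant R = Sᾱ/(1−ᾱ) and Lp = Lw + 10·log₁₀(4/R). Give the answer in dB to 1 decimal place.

Σ(Sᵢαᵢ) = 10·0.02 + 439.9·0.09 + 16.3·0.02 + 685.2·0.19 + 13.3·0.73 + 439.9·0.06 = 206.408; total area S = 1604.6 m².
ᾱ = 206.408/1604.6 = 0.1286; R = Sᾱ/(1−ᾱ) = 206.408/(1−0.1286) = 236.869 m².
Lp = 100.3 + 10·log₁₀(4/236.869) = 100.3 + (-17.72) = 82.6 dB.

82.6 dB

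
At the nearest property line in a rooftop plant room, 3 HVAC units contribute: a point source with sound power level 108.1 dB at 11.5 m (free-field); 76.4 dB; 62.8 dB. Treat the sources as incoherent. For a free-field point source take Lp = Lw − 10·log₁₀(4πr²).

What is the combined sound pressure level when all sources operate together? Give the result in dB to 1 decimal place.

Source at 11.5 m: Lp = 108.1 − 10·log₁₀(4π·11.5²) = 108.1 − 10·log₁₀(1661.903) = 75.9 dB.
Σ 10^(Lᵢ/10) = 8.446e+07.
Combined level = 10 log₁₀(8.446e+07) = 79.3 dB.

79.3 dB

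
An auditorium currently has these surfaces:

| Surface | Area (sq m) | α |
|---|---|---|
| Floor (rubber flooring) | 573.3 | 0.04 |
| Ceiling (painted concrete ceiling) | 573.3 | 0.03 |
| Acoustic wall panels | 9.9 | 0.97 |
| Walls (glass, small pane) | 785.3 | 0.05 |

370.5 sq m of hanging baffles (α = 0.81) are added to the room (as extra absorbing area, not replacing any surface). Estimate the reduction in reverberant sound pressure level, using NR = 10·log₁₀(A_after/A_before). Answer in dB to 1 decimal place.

6.4 dB

Equivalent absorption area: A_before = 573.3*0.04 + 573.3*0.03 + 9.9*0.97 + 785.3*0.05 = 88.999 sq m.
Treatment contributes 370.5·0.81 = 300.105 sabins.
A_after = 88.999 + 300.105 = 389.104 sabins.
NR = 10·log₁₀(389.104/88.999) = 6.4 dB.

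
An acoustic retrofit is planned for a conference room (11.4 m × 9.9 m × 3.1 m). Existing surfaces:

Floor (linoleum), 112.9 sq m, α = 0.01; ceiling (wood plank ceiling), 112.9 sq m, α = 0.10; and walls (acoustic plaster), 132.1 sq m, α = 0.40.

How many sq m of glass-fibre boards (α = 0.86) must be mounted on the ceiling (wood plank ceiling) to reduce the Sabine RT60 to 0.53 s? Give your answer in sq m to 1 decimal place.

54.0

Equivalent absorption area: A₁ = 112.9*0.01 + 112.9*0.10 + 132.1*0.40 = 65.259 sq m.
V = 349.866 m³. Target absorption A₂ = 0.161 × 349.866 / 0.53 = 106.280 sabins.
ΔA needed = 106.280 − 65.259 = 41.021 sabins.
Each sq m of panel replacing the ceiling (wood plank ceiling) adds (0.86 − 0.10) = 0.76 sabins.
Area = ΔA/Δα = 41.021/0.76 = 54.0 sq m.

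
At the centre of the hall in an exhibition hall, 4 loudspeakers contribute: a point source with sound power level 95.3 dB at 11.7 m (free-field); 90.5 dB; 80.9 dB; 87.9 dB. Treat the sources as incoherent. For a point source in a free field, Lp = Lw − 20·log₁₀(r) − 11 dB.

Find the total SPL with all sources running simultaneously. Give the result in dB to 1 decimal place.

92.7 dB

Source at 11.7 m: Lp = 95.3 − 20·log₁₀(11.7) − 11 = 62.9 dB.
Σ 10^(Lᵢ/10) = 1.864e+09.
L_total = 10·log₁₀(1.864e+09) = 92.7 dB.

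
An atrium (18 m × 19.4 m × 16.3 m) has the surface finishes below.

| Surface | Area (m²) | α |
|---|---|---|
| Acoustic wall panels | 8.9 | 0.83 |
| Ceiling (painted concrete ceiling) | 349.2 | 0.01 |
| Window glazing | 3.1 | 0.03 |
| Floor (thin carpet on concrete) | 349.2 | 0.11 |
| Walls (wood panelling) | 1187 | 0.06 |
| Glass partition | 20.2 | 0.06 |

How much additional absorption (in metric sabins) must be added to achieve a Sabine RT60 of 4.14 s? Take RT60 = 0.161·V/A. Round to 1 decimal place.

A₁ = Σ Sᵢαᵢ = 8.9*0.83 + 349.2*0.01 + 3.1*0.03 + 349.2*0.11 + 1187*0.06 + 20.2*0.06 = 121.816 sabins.
V = 5691.96 m³. Required absorption A₂ = 0.161 × 5691.96 / 4.14 = 221.354 sabins.
ΔA = A₂ − A₁ = 221.354 − 121.816 = 99.5 sabins.

99.5 sabins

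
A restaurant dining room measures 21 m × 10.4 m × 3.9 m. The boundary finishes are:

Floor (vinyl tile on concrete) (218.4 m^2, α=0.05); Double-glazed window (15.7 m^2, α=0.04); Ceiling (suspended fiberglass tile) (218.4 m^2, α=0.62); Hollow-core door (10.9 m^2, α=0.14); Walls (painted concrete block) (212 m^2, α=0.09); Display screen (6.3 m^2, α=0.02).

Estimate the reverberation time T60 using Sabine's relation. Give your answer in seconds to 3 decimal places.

0.818 s

A = Σ Sᵢαᵢ = 218.4*0.05 + 15.7*0.04 + 218.4*0.62 + 10.9*0.14 + 212*0.09 + 6.3*0.02 = 167.688 sabins.
V = 21·10.4·3.9 = 851.76 m³.
RT60 = 0.161 · V / A = 0.161 × 851.76 / 167.688 = 0.818 s.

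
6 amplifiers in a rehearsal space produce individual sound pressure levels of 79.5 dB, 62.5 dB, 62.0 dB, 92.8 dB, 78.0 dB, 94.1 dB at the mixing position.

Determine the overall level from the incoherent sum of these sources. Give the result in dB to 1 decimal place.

Σ 10^(Lᵢ/10) = 4.631e+09.
Combined level = 10 log₁₀(4.631e+09) = 96.7 dB.

96.7 dB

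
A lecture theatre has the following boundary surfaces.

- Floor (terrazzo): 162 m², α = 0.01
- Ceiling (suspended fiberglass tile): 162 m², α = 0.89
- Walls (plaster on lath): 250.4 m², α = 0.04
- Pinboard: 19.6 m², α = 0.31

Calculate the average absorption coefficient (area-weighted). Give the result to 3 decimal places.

0.273

S = Σ Sᵢ = 162 + 162 + 250.4 + 19.6 = 594.0 m².
Weighted sum Σ Sα = 161.892.
ᾱ = A/S = 0.273.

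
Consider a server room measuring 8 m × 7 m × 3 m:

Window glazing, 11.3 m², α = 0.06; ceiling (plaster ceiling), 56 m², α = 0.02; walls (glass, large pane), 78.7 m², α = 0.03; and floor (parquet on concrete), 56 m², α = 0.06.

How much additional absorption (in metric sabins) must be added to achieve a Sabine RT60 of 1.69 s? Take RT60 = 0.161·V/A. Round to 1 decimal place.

8.5 sabins

Summing Sᵢαᵢ: 0.678 + 1.120 + 2.361 + 3.360 → A₁ = 7.519 sabins.
For T = 1.69 s, need A₂ = 0.161·V/T = 0.161·168/1.69 = 16.005 sabins.
ΔA = A₂ − A₁ = 16.005 − 7.519 = 8.5 sabins.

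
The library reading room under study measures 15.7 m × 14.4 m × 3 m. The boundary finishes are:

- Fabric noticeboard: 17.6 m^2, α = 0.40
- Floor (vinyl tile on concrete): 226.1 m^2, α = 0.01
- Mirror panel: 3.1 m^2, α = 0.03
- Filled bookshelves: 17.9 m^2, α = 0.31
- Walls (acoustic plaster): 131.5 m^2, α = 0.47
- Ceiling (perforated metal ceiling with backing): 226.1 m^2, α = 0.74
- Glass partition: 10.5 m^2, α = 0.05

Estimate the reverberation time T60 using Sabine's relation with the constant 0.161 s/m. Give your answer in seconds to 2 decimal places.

0.45 s

Equivalent absorption area: A = 17.6*0.40 + 226.1*0.01 + 3.1*0.03 + 17.9*0.31 + 131.5*0.47 + 226.1*0.74 + 10.5*0.05 = 244.587 m^2.
Volume V = 15.7 × 14.4 × 3 = 678.24 m³.
T = 0.161 V/A = 0.161·678.24/244.587 = 0.45 s.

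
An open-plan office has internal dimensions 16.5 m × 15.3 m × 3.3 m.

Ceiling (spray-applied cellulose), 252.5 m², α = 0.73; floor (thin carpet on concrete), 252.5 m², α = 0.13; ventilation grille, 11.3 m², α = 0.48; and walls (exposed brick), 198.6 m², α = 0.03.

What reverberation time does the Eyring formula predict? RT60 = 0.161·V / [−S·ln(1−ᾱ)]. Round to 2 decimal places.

S = Σ Sᵢ = 714.9 m².
Absorption A = 252.5×0.73 + 252.5×0.13 + 11.3×0.48 + 198.6×0.03 = 228.532 sabins.
Mean coefficient ᾱ = A/S = 0.3197.
Eyring denominator: −S ln(1−ᾱ) = 275.395.
V = 16.5 × 15.3 × 3.3 = 833.085 m³.
T = 0.161·V/[−S·ln(1−ᾱ)] = 0.161·833.085/275.395 = 0.49 s.

0.49 seconds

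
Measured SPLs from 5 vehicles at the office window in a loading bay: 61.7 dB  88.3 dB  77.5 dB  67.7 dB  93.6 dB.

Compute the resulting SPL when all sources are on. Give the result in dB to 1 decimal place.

Σ 10^(Lᵢ/10) = 3.031e+09.
Combined level = 10 log₁₀(3.031e+09) = 94.8 dB.

94.8 dB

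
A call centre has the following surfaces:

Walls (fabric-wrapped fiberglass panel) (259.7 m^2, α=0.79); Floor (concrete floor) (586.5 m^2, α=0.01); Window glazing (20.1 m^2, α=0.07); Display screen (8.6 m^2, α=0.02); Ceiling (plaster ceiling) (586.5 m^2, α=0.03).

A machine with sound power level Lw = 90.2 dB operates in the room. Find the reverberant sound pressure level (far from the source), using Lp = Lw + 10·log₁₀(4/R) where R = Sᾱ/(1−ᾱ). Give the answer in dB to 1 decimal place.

71.9 dB

A = 230.202 sabins; S = 1461.4 m^2.
ᾱ = 0.1575, so room constant R = A/(1−ᾱ) = 273.237 m^2.
Lp = Lw + 10 log₁₀(4/R) = 90.2 -18.34 = 71.9 dB.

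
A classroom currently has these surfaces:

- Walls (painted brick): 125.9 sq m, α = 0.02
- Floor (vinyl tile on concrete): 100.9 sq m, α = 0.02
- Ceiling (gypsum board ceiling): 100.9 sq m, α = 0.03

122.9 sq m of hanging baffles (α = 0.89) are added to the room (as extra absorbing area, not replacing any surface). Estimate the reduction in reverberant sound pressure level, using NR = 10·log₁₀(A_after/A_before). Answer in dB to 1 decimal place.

11.9 dB

Summing Sᵢαᵢ: 2.518 + 2.018 + 3.027 → A_before = 7.563 sabins.
Added absorption = 122.9 × 0.89 = 109.381 sabins.
New total A_after = 116.944 sabins.
NR = 10·log₁₀(116.944/7.563) = 11.9 dB.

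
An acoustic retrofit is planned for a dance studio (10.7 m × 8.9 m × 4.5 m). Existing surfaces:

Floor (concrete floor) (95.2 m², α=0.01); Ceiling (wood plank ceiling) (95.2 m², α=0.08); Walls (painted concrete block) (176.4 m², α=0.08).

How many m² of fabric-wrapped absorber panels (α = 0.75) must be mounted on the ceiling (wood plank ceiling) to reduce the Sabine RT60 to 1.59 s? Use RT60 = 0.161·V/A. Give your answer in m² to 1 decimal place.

A₁ = Σ Sᵢαᵢ = 95.2*0.01 + 95.2*0.08 + 176.4*0.08 = 22.680 sabins.
Required A₂ = 0.161·428.535/1.59 = 43.393 sabins.
ΔA needed = 43.393 − 22.680 = 20.713 sabins.
Net gain per m²: Δα = 0.75 − 0.08 = 0.67.
Panel area = 20.713 / 0.67 = 30.9 m².

30.9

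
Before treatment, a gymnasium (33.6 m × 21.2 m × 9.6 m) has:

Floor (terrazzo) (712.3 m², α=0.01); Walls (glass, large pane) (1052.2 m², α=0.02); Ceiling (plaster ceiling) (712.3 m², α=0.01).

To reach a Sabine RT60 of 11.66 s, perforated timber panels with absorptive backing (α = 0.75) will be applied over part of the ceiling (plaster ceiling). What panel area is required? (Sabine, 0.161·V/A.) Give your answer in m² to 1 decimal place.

Equivalent absorption area: A₁ = 712.3*0.01 + 1052.2*0.02 + 712.3*0.01 = 35.290 m².
V = 6838.272 m³. Target absorption A₂ = 0.161 × 6838.272 / 11.66 = 94.422 sabins.
Absorption to add: 94.422 − 35.290 = 59.132 sabins.
Net gain per m²: Δα = 0.75 − 0.01 = 0.74.
Area = ΔA/Δα = 59.132/0.74 = 79.9 m².

79.9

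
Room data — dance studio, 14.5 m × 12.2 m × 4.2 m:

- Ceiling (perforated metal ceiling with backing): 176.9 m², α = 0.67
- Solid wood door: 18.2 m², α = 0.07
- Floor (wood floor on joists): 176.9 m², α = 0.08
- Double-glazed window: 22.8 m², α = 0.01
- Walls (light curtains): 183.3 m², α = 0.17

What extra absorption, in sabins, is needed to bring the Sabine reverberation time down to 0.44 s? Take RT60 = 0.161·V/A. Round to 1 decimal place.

A₁ = Σ Sᵢαᵢ = 176.9×0.67 + 18.2×0.07 + 176.9×0.08 + 22.8×0.01 + 183.3×0.17 = 165.338 sabins.
For T = 0.44 s, need A₂ = 0.161·V/T = 0.161·742.98/0.44 = 271.863 sabins.
Shortfall: 271.863 − 165.338 = 106.5 sabins.

106.5 sabins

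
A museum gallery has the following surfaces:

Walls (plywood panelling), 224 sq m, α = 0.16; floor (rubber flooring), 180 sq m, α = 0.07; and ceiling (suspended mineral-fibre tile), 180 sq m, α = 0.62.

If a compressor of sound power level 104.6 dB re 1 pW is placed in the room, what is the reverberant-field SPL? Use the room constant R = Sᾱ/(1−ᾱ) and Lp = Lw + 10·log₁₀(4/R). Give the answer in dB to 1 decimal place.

87.2 dB

Σ(Sᵢαᵢ) = 224×0.16 + 180×0.07 + 180×0.62 = 160.040; total area S = 584.0 sq m.
ᾱ = 160.040/584.0 = 0.2740; R = Sᾱ/(1−ᾱ) = 160.040/(1−0.2740) = 220.441 sq m.
Lp = 104.6 + 10·log₁₀(4/220.441) = 104.6 + (-17.41) = 87.2 dB.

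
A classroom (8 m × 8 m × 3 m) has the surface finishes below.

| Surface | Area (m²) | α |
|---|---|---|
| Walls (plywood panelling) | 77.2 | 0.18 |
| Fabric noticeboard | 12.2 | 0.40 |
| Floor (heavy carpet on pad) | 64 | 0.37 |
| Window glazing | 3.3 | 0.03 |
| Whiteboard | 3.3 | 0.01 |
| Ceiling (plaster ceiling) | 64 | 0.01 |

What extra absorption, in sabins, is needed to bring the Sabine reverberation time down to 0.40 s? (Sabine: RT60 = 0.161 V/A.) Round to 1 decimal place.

34.1 sabins

A₁ = Σ Sᵢαᵢ = 77.2*0.18 + 12.2*0.40 + 64*0.37 + 3.3*0.03 + 3.3*0.01 + 64*0.01 = 43.228 sabins.
For T = 0.40 s, need A₂ = 0.161·V/T = 0.161·192/0.40 = 77.280 sabins.
Additional absorption ΔA = 77.280 − 43.228 = 34.1 sabins.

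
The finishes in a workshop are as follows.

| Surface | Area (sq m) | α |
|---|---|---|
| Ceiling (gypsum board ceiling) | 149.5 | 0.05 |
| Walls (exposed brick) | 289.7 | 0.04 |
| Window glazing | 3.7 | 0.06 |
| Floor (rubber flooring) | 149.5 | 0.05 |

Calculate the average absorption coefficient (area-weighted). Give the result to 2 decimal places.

Total surface area S = 592.4 sq m.
Σ(Sᵢαᵢ) = 149.5*0.05 + 289.7*0.04 + 3.7*0.06 + 149.5*0.05 = 26.760.
ᾱ = 26.760 / 592.4 = 0.05.

0.05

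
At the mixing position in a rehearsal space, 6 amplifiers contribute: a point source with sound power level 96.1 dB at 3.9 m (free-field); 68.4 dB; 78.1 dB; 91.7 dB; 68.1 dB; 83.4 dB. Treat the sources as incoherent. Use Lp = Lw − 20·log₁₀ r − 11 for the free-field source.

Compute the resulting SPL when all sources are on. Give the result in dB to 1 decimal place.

Source at 3.9 m: Lp = 96.1 − 20·log₁₀(3.9) − 11 = 73.3 dB.
Σ 10^(Lᵢ/10) = 1.797e+09.
Back to dB: 10·log₁₀ Σ = 92.5 dB.

92.5 dB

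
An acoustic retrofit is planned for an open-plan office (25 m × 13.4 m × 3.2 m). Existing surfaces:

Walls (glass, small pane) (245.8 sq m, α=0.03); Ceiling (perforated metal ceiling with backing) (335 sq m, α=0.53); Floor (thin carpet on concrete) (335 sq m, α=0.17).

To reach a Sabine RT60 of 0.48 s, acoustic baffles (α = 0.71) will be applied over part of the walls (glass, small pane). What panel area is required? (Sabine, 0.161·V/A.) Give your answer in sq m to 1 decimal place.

173.1

Summing Sᵢαᵢ: 7.374 + 177.550 + 56.950 → A₁ = 241.874 sabins.
Required A₂ = 0.161·1072/0.48 = 359.567 sabins.
ΔA needed = 359.567 − 241.874 = 117.693 sabins.
Net gain per sq m: Δα = 0.71 − 0.03 = 0.68.
Area = ΔA/Δα = 117.693/0.68 = 173.1 sq m.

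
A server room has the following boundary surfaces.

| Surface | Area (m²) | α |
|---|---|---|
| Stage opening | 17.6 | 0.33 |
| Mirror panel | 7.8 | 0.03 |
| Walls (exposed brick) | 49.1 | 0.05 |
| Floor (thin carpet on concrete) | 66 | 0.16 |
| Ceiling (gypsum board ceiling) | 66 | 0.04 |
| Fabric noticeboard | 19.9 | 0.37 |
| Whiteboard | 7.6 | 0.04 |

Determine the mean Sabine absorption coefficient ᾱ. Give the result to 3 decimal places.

Total surface area S = 234.0 m².
Weighted sum Σ Sα = 29.364.
ᾱ = A/S = 0.125.

0.125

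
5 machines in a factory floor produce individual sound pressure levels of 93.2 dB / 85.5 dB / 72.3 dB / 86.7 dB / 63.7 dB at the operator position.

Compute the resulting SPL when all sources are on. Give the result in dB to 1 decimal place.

94.7 dB

Sum in the linear (power) domain: Σ 10^(Lᵢ/10) = 10^(93.2/10) + 10^(85.5/10) + 10^(72.3/10) + 10^(86.7/10) + 10^(63.7/10) = 2.931e+09.
L_total = 10·log₁₀(2.931e+09) = 94.7 dB.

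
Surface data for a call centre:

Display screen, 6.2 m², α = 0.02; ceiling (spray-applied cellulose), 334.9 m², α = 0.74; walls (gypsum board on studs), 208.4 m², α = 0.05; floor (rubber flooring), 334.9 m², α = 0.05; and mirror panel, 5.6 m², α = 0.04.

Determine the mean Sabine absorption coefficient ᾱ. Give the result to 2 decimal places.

S = Σ Sᵢ = 6.2 + 334.9 + 208.4 + 334.9 + 5.6 = 890.0 m².
A = 6.2*0.02 + 334.9*0.74 + 208.4*0.05 + 334.9*0.05 + 5.6*0.04 = 275.339 sabins.
ᾱ = 275.339 / 890.0 = 0.31.

0.31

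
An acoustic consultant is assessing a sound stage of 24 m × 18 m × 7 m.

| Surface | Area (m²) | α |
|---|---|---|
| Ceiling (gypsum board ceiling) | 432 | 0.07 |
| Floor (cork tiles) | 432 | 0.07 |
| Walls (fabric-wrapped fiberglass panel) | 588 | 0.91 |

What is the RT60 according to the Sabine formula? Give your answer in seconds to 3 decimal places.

A = Σ Sᵢαᵢ = 432×0.07 + 432×0.07 + 588×0.91 = 595.560 sabins.
Room volume: 3024 m³.
Sabine: RT60 = 0.161 × 3024 / 595.560 = 0.817 s.

0.817 seconds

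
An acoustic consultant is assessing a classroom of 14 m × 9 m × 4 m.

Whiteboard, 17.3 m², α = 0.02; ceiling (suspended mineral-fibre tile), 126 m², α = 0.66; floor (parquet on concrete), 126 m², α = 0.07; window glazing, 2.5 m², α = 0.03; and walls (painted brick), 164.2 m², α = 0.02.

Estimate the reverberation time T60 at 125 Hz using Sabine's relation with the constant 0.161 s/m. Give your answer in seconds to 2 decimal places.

0.85 s

A = Σ Sᵢαᵢ = 17.3×0.02 + 126×0.66 + 126×0.07 + 2.5×0.03 + 164.2×0.02 = 95.685 sabins.
Volume V = 14 × 9 × 4 = 504 m³.
T = 0.161 V/A = 0.161·504/95.685 = 0.85 s.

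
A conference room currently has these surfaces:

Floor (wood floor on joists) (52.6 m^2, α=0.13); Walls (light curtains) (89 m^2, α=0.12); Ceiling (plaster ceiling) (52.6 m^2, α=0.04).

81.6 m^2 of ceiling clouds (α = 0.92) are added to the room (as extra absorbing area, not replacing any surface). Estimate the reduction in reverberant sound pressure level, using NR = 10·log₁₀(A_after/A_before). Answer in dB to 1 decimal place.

Total absorption A_before = 52.6×0.13 + 89×0.12 + 52.6×0.04
  = 6.838 + 10.680 + 2.104 = 19.622 m^2 sabins.
Treatment contributes 81.6·0.92 = 75.072 sabins.
New total A_after = 94.694 sabins.
Reduction = 10 log₁₀(A_after/A_before) = 10 log₁₀(4.8259) = 6.8 dB.

6.8 dB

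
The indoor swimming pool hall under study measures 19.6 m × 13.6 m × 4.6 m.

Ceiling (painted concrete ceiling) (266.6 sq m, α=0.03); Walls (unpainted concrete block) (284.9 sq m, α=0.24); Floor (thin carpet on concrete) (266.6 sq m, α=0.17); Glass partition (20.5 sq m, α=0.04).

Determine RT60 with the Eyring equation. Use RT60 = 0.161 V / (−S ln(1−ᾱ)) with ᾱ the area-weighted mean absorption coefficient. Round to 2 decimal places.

1.49 sec

S = Σ Sᵢ = 838.6 sq m.
Absorption A = 266.6·0.03 + 284.9·0.24 + 266.6·0.17 + 20.5·0.04 = 122.516 sabins.
Mean coefficient ᾱ = A/S = 0.1461.
−S·ln(1−ᾱ) = −838.6 × ln(1 − 0.1461) = 132.449.
V = 19.6 × 13.6 × 4.6 = 1226.176 m³.
T = 0.161·V/[−S·ln(1−ᾱ)] = 0.161·1226.176/132.449 = 1.49 s.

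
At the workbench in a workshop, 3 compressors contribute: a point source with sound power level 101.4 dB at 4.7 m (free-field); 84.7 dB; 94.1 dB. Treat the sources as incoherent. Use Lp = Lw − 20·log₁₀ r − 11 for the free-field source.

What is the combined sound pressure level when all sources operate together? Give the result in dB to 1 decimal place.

94.6 dB

Source at 4.7 m: Lp = 101.4 − 20·log₁₀(4.7) − 11 = 77.0 dB.
Sum in the linear (power) domain: Σ 10^(Lᵢ/10) = 10^(77.0/10) + 10^(84.7/10) + 10^(94.1/10) = 2.916e+09.
Combined level = 10 log₁₀(2.916e+09) = 94.6 dB.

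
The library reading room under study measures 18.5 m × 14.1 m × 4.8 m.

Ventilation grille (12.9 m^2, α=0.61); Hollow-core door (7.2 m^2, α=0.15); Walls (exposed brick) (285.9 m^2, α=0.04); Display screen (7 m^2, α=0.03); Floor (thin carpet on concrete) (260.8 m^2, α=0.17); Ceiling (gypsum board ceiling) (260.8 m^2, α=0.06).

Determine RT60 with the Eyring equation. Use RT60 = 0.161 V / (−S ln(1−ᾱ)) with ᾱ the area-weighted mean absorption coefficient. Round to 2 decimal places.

S = Σ Sᵢ = 834.6 m^2.
Σ(Sᵢαᵢ) = 12.9·0.61 + 7.2·0.15 + 285.9·0.04 + 7·0.03 + 260.8·0.17 + 260.8·0.06 = 80.579.
Mean coefficient ᾱ = A/S = 0.0965.
Eyring denominator: −S ln(1−ᾱ) = 84.695.
V = 18.5 × 14.1 × 4.8 = 1252.08 m³.
RT60 = 0.161 × 1252.08 / 84.695 = 2.38 s.

2.38 sec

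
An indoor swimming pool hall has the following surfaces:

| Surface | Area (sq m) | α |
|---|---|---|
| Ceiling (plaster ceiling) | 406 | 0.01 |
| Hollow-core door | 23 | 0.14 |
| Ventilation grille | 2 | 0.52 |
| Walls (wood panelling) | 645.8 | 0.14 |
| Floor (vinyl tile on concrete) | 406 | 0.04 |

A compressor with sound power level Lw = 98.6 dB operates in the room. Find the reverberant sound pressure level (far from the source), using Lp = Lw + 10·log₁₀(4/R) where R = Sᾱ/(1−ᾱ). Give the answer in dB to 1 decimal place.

83.7 dB

Σ(Sᵢαᵢ) = 406×0.01 + 23×0.14 + 2×0.52 + 645.8×0.14 + 406×0.04 = 114.972; total area S = 1482.8 sq m.
ᾱ = 0.0775, so room constant R = A/(1−ᾱ) = 124.631 sq m.
Lp = Lw + 10 log₁₀(4/R) = 98.6 -14.94 = 83.7 dB.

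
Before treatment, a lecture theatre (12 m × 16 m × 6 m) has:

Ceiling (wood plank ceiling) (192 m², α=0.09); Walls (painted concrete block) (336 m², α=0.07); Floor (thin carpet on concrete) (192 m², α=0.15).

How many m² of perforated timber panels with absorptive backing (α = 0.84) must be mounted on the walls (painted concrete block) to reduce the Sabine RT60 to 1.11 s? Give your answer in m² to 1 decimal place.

126.6

Total absorption A₁ = 192·0.09 + 336·0.07 + 192·0.15
  = 17.280 + 23.520 + 28.800 = 69.600 m² sabins.
V = 1152 m³. Target absorption A₂ = 0.161 × 1152 / 1.11 = 167.092 sabins.
ΔA needed = 167.092 − 69.600 = 97.492 sabins.
Net gain per m²: Δα = 0.84 − 0.07 = 0.77.
Panel area = 97.492 / 0.77 = 126.6 m².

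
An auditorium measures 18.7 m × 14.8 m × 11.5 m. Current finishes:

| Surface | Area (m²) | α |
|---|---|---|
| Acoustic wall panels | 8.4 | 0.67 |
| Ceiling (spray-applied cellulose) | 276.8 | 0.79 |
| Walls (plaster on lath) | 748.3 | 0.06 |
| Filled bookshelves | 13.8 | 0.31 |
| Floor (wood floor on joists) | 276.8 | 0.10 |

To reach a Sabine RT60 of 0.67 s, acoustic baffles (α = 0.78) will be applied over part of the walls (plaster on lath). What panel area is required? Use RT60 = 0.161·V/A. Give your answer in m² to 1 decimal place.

644.0

Equivalent absorption area: A₁ = 8.4*0.67 + 276.8*0.79 + 748.3*0.06 + 13.8*0.31 + 276.8*0.10 = 301.156 m².
V = 3182.74 m³. Target absorption A₂ = 0.161 × 3182.74 / 0.67 = 764.808 sabins.
ΔA needed = 764.808 − 301.156 = 463.652 sabins.
Each m² of panel replacing the walls (plaster on lath) adds (0.78 − 0.06) = 0.72 sabins.
Area = ΔA/Δα = 463.652/0.72 = 644.0 m².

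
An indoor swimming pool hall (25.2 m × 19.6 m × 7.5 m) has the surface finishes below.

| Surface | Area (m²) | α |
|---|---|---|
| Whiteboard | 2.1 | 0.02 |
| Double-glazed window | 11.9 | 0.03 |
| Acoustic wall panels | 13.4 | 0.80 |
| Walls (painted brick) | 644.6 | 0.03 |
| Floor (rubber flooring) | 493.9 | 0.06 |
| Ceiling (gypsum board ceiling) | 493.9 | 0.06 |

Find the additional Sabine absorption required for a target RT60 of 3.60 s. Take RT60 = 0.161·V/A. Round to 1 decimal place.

75.9 sabins

A₁ = Σ Sᵢαᵢ = 2.1·0.02 + 11.9·0.03 + 13.4·0.80 + 644.6·0.03 + 493.9·0.06 + 493.9·0.06 = 89.725 sabins.
V = 3704.4 m³. Required absorption A₂ = 0.161 × 3704.4 / 3.60 = 165.669 sabins.
Additional absorption ΔA = 165.669 − 89.725 = 75.9 sabins.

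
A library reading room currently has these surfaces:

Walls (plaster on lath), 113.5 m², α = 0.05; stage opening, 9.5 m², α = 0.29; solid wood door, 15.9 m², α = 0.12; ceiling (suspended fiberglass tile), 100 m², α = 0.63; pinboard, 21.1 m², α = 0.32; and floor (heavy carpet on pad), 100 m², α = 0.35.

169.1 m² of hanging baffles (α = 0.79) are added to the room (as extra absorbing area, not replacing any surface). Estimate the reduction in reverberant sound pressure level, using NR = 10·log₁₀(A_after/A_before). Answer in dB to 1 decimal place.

3.3 dB

Summing Sᵢαᵢ: 5.675 + 2.755 + 1.908 + 63.000 + 6.752 + 35.000 → A_before = 115.090 sabins.
Added absorption = 169.1 × 0.79 = 133.589 sabins.
New total A_after = 248.679 sabins.
NR = 10·log₁₀(248.679/115.090) = 3.3 dB.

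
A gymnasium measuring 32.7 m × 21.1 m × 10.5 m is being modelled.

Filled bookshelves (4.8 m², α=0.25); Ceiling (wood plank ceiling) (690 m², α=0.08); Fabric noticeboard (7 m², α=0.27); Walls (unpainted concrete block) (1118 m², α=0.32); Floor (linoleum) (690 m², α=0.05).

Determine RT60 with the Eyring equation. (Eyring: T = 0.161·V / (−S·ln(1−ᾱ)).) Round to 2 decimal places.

Total surface area S = 4.8 + 690 + 7 + 1118 + 690 = 2509.8 m².
Absorption A = 4.8·0.25 + 690·0.08 + 7·0.27 + 1118·0.32 + 690·0.05 = 450.550 sabins.
ᾱ = 450.550 / 2509.8 = 0.1795.
Eyring denominator: −S ln(1−ᾱ) = 496.542.
V = 32.7 × 21.1 × 10.5 = 7244.685 m³.
T = 0.161·V/[−S·ln(1−ᾱ)] = 0.161·7244.685/496.542 = 2.35 s.

2.35 sec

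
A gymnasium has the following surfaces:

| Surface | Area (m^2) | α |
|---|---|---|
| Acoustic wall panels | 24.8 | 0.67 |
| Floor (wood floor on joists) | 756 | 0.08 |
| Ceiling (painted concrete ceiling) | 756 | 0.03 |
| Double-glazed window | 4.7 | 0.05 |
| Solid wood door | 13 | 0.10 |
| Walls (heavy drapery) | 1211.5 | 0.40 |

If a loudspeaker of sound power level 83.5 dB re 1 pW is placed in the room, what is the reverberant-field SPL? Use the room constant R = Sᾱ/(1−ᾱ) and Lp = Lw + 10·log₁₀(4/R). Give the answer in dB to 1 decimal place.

A = 585.911 sabins; S = 2766.0 m^2.
ᾱ = 0.2118, so room constant R = A/(1−ᾱ) = 743.353 m^2.
Lp = 83.5 + 10·log₁₀(4/743.353) = 83.5 + (-22.69) = 60.8 dB.

60.8 dB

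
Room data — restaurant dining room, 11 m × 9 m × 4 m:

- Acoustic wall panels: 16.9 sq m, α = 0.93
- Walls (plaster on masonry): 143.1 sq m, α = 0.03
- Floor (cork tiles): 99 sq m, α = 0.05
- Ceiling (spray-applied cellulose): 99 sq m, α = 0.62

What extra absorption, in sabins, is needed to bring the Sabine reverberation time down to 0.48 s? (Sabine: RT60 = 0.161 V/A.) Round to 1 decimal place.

Summing Sᵢαᵢ: 15.717 + 4.293 + 4.950 + 61.380 → A₁ = 86.340 sabins.
For T = 0.48 s, need A₂ = 0.161·V/T = 0.161·396/0.48 = 132.825 sabins.
ΔA = A₂ − A₁ = 132.825 − 86.340 = 46.5 sabins.

46.5 sabins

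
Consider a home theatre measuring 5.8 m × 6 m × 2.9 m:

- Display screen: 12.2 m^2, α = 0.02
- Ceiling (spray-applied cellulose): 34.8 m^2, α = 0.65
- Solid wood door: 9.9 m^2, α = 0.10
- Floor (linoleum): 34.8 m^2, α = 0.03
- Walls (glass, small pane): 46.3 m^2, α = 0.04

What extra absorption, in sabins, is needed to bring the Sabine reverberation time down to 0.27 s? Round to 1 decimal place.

A₁ = Σ Sᵢαᵢ = 12.2*0.02 + 34.8*0.65 + 9.9*0.10 + 34.8*0.03 + 46.3*0.04 = 26.750 sabins.
V = 100.92 m³. Required absorption A₂ = 0.161 × 100.92 / 0.27 = 60.178 sabins.
Additional absorption ΔA = 60.178 − 26.750 = 33.4 sabins.

33.4 sabins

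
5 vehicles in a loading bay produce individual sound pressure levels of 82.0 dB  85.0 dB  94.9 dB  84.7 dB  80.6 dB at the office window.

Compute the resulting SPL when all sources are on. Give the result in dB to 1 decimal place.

Converting to relative power and adding: 10^(82.0/10) + 10^(85.0/10) + 10^(94.9/10) + 10^(84.7/10) + 10^(80.6/10) = 3.975e+09.
Back to dB: 10·log₁₀ Σ = 96.0 dB.

96.0 dB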